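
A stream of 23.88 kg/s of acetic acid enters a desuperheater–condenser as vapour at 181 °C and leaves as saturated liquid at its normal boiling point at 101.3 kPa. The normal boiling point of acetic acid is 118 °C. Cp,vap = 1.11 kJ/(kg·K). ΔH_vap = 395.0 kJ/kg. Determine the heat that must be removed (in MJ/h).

Q_c = 40000 MJ/h

vapour 181→118 °C: -69.93 kJ/kg
condensation at 118 °C: -395 kJ/kg
Δh = -69.93 + -395 = -464.93 kJ/kg
Q = ṁ·Δh = 23.88 kg/s × -464.93 kJ/kg = -11103 kJ/s
|Q| = 11103 kW = 39969 MJ/h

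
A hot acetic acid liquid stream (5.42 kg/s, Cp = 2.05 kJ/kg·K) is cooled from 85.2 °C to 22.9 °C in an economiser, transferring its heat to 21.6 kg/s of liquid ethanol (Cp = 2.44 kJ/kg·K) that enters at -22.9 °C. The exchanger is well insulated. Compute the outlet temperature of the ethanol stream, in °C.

Heat released by hot stream: Q = 5.42 × 2.05 × (85.2 − 22.9) = 692.22 kJ/s
Energy balance on cold side (adiabatic exchanger): Q = ṁ_c·Cp_c·(T_c,out − T_c,in)
T_c,out = -22.9 + 692.22/(21.6 × 2.44) = -9.766 °C

T_c,out = -9.77 °C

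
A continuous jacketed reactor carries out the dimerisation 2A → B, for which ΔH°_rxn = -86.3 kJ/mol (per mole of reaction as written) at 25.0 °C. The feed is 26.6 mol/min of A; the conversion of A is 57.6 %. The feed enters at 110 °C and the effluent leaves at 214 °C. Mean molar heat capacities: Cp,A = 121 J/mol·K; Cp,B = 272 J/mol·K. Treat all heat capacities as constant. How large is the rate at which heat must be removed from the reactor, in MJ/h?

Extent of reaction ξ = 0.576 × 26.6 / 2 = 7.6608 mol/min
Reaction term: ξ·ΔH°_rxn = 7.6608 × -86.3 = -661.13 kJ/min
Sensible, feed 110→25 °C: -273.58 kJ/min
Outlet flows (mol/min): A 11.278, B 7.6608
Sensible, products 25→214 °C: 651.75 kJ/min
Q = ΔH = -282.96 kJ/min = -4.7159 kW
Heat removed = 16.977 MJ/h

Q_out = 17.0 MJ/h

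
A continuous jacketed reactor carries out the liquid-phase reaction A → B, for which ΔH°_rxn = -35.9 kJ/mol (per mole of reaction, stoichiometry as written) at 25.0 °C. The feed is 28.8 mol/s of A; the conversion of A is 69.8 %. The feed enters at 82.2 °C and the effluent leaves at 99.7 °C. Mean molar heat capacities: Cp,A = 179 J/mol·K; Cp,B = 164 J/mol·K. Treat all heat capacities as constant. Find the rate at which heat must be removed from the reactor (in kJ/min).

Extent of reaction ξ = 0.698 × 28.8 = 20.102 mol/s
Reaction term: ξ·ΔH°_rxn = 20.102 × -35.9 = -721.68 kJ/s
Sensible, feed 82.2→25 °C: -294.88 kJ/s
Outlet flows (mol/s): A 8.6976, B 20.102
Sensible, products 25→99.7 °C: 362.57 kJ/s
Q = ΔH = -653.98 kJ/s = -653.98 kW
Heat removed = 39239 kJ/min

Q_out = 39200 kJ/min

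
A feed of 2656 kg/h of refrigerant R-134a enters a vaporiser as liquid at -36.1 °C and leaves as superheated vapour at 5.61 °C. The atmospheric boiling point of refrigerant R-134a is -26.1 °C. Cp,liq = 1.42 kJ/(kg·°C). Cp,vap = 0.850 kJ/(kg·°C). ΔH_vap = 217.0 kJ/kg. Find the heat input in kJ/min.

Q = 11400 kJ/min

liquid -36.1→-26.1 °C: 14.2 kJ/kg
vaporisation at -26.1 °C: 217 kJ/kg
vapour -26.1→5.61 °C: 26.954 kJ/kg
Δh = 14.2 + 217 + 26.954 = 258.15 kJ/kg
Q = ṁ·Δh = 2656 kg/h × 258.15 kJ/kg = 685660 kJ/h
|Q| = 190.46 kW = 11428 kJ/min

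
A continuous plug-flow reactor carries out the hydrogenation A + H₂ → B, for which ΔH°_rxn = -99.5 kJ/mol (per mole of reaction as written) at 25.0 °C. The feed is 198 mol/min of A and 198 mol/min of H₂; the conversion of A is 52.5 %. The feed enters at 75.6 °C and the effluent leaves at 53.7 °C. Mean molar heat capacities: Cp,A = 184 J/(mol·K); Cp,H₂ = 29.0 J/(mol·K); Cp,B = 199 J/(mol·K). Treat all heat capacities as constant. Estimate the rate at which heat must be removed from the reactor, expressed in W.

Extent of reaction ξ = 0.525 × 198 = 103.95 mol/min
Reaction term: ξ·ΔH°_rxn = 103.95 × -99.5 = -10343 kJ/min
Sensible, feed 75.6→25 °C: -2134 kJ/min
Outlet flows (mol/min): A 94.05, H₂ 94.05, B 103.95
Sensible, products 25→53.7 °C: 1168.6 kJ/min
Q = ΔH = -11308 kJ/min = -188.47 kW
Heat removed = 188470 W

Q_out = 188000 W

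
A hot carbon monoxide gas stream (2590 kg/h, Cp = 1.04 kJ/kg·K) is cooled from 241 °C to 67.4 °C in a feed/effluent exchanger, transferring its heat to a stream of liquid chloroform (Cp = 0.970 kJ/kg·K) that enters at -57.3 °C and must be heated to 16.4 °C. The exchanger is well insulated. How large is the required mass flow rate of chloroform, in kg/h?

ṁ_c = 6540 kg/h

Heat released by hot stream: Q = 2590 × 1.04 × (241 − 67.4) = 467610 kJ/h
Energy balance on cold side (adiabatic exchanger): Q = ṁ_c·Cp_c·(T_c,out − T_c,in)
ṁ_c = 467610 / [0.970 × (16.4 − -57.3)] = 6541 kg/h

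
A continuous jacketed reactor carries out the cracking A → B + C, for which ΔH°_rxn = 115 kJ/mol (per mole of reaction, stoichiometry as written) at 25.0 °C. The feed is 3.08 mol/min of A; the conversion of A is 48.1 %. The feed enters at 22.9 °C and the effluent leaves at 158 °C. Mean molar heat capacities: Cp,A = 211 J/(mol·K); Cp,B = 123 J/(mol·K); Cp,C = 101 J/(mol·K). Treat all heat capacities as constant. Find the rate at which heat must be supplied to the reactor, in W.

Extent of reaction ξ = 0.481 × 3.08 = 1.4815 mol/min
Reaction term: ξ·ΔH°_rxn = 1.4815 × 115 = 170.37 kJ/min
Sensible, feed 22.9→25 °C: 1.3647 kJ/min
Outlet flows (mol/min): A 1.5985, B 1.4815, C 1.4815
Sensible, products 25→158 °C: 88.996 kJ/min
Q = ΔH = 260.73 kJ/min = 4.3455 kW
Heat supplied = 4345.5 W

Q_in = 4350 W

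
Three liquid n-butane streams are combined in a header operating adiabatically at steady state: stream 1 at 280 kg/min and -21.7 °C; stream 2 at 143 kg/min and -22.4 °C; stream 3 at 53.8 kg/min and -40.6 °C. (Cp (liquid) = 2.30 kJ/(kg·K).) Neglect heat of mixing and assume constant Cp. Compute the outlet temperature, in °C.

No heat crosses the boundary, so H_out = H_in.
T_out = Σ ṁᵢCp,ᵢTᵢ / Σ ṁᵢCp,ᵢ
      = -26366 / 1096.6 = -24.043 °C

T_out = -24.0 °C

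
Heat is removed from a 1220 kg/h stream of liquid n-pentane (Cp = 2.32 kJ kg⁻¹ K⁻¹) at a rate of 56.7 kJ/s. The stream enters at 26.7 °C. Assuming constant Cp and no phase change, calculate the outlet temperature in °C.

T_out = -45.4 °C

Q = 56.7 kJ/s = 204120 kJ/h
ΔT = Q/(ṁ·Cp) = 204120/(1220×2.32) = 72.117 K
T_out = 26.7 − 72.117 = -45.417 °C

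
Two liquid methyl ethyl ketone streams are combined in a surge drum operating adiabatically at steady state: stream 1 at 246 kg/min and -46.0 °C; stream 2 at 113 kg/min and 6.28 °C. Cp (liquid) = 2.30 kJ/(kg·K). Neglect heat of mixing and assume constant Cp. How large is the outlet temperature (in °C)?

Adiabatic, steady state ⇒ Σ ṁᵢCp,ᵢ(T_out − Tᵢ) = 0
T_out = Σ ṁᵢCp,ᵢTᵢ / Σ ṁᵢCp,ᵢ
      = -24395 / 825.7 = -29.544 °C

T_out = -29.5 °C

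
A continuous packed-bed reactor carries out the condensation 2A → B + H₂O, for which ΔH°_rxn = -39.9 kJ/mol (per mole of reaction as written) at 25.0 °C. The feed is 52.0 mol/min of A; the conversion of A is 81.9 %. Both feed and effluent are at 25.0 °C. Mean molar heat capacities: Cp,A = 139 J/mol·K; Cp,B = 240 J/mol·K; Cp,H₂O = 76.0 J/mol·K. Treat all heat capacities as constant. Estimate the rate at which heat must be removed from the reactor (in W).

Extent of reaction ξ = 0.819 × 52.0 / 2 = 21.294 mol/min
Reaction term: ξ·ΔH°_rxn = 21.294 × -39.9 = -849.63 kJ/min
Q = ΔH = -849.63 kJ/min = -14.161 kW
Heat removed = 14161 W

Q_out = 14200 W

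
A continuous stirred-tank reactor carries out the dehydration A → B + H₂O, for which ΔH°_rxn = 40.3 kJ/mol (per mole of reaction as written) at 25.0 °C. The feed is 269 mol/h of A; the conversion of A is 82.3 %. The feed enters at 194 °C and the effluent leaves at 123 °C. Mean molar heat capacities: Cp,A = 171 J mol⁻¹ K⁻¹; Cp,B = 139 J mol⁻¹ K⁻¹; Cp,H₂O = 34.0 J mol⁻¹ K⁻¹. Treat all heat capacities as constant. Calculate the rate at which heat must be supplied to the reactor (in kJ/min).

Q_in = 95.0 kJ/min

Extent of reaction ξ = 0.823 × 269 = 221.39 mol/h
Reaction term: ξ·ΔH°_rxn = 221.39 × 40.3 = 8921.9 kJ/h
Sensible, feed 194→25 °C: -7773.8 kJ/h
Outlet flows (mol/h): A 47.613, B 221.39, H₂O 221.39
Sensible, products 25→123 °C: 4551.3 kJ/h
Q = ΔH = 5699.4 kJ/h = 1.5832 kW
Heat supplied = 94.989 kJ/min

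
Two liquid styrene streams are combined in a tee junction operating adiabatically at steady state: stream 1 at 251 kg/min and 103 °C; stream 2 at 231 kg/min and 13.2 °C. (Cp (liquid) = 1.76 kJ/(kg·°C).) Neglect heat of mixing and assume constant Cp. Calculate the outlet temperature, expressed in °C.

T_out = 60.0 °C

Adiabatic, steady state ⇒ Σ ṁᵢCp,ᵢ(T_out − Tᵢ) = 0
T_out = Σ ṁᵢCp,ᵢTᵢ / Σ ṁᵢCp,ᵢ
      = 50868 / 848.32 = 59.963 °C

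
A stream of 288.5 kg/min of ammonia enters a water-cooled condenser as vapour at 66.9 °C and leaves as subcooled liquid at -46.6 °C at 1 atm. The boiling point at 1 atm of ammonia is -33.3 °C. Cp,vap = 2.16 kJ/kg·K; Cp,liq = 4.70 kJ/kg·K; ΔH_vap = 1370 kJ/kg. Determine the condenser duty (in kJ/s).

Q_c = 7930 kJ/s

vapour 66.9→-33.3 °C: -216.43 kJ/kg
condensation at -33.3 °C: -1370 kJ/kg
liquid -33.3→-46.6 °C: -62.51 kJ/kg
Δh = -216.43 + -1370 + -62.51 = -1648.9 kJ/kg
Q = ṁ·Δh = 288.5 kg/min × -1648.9 kJ/kg = -475720 kJ/min
|Q| = 7928.7 kW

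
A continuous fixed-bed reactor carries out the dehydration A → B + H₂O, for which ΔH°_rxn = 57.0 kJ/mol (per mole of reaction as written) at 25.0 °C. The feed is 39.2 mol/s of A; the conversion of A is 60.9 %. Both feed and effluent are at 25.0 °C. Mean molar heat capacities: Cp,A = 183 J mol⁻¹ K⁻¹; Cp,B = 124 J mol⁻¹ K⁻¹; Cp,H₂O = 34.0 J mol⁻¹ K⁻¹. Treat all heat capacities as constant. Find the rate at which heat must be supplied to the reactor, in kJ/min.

Q_in = 81600 kJ/min

Extent of reaction ξ = 0.609 × 39.2 = 23.873 mol/s
Reaction term: ξ·ΔH°_rxn = 23.873 × 57.0 = 1360.7 kJ/s
Q = ΔH = 1360.7 kJ/s = 1360.7 kW
Heat supplied = 81645 kJ/min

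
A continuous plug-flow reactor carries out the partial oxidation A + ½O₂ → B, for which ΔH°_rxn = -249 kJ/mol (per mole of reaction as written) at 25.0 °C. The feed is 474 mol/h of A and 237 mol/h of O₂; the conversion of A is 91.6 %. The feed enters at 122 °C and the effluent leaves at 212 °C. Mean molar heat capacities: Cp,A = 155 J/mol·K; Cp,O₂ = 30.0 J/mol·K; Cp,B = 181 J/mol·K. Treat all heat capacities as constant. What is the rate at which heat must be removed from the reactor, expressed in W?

Q_out = 27800 W

Extent of reaction ξ = 0.916 × 474 = 434.18 mol/h
Reaction term: ξ·ΔH°_rxn = 434.18 × -249 = -108110 kJ/h
Sensible, feed 122→25 °C: -7816.3 kJ/h
Outlet flows (mol/h): A 39.816, O₂ 19.908, B 434.18
Sensible, products 25→212 °C: 15962 kJ/h
Q = ΔH = -99966 kJ/h = -27.768 kW
Heat removed = 27768 W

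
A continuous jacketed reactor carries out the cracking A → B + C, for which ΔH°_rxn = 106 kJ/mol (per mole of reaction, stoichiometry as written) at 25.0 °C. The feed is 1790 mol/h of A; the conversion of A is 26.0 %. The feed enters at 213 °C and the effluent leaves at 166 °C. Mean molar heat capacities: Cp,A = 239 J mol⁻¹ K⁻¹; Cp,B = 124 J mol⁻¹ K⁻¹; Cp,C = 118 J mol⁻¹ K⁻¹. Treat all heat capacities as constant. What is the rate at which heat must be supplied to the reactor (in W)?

Extent of reaction ξ = 0.260 × 1790 = 465.4 mol/h
Reaction term: ξ·ΔH°_rxn = 465.4 × 106 = 49332 kJ/h
Sensible, feed 213→25 °C: -80428 kJ/h
Outlet flows (mol/h): A 1324.6, B 465.4, C 465.4
Sensible, products 25→166 °C: 60518 kJ/h
Q = ΔH = 29422 kJ/h = 8.1728 kW
Heat supplied = 8172.8 W

Q_in = 8170 W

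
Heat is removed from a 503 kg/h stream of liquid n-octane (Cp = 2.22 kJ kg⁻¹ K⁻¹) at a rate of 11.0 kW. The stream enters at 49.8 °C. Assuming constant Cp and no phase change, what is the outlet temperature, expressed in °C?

T_out = 14.3 °C

Q = 11.0 kW = 39600 kJ/h
ΔT = Q/(ṁ·Cp) = 39600/(503×2.22) = 35.463 K
T_out = 49.8 − 35.463 = 14.337 °C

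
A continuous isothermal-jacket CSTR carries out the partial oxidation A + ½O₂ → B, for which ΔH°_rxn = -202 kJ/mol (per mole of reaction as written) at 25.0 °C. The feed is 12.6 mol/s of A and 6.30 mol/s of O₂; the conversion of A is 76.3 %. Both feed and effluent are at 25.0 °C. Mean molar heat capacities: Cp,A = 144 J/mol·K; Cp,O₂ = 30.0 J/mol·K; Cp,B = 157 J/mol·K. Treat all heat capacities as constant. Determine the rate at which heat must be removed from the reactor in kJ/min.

Q_out = 117000 kJ/min

Extent of reaction ξ = 0.763 × 12.6 = 9.6138 mol/s
Reaction term: ξ·ΔH°_rxn = 9.6138 × -202 = -1942 kJ/s
Q = ΔH = -1942 kJ/s = -1942 kW
Heat removed = 116520 kJ/min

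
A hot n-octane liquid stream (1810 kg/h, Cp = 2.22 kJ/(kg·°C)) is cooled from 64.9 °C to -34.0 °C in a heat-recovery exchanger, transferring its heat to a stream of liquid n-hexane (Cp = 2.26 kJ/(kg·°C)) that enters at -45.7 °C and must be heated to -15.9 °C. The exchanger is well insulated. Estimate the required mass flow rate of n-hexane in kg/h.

ṁ_c = 5900 kg/h

Heat released by hot stream: Q = 1810 × 2.22 × (64.9 − -34.0) = 397400 kJ/h
Energy balance on cold side (adiabatic exchanger): Q = ṁ_c·Cp_c·(T_c,out − T_c,in)
ṁ_c = 397400 / [2.26 × (-15.9 − -45.7)] = 5900.7 kg/h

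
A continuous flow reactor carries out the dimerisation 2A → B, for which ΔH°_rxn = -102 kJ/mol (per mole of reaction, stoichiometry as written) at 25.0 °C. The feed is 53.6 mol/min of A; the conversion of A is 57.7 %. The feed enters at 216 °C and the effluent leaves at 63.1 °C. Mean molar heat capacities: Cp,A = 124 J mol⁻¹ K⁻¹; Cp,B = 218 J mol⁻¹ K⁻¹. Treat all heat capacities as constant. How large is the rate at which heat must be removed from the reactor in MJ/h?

Q_out = 157 MJ/h

Extent of reaction ξ = 0.577 × 53.6 / 2 = 15.464 mol/min
Reaction term: ξ·ΔH°_rxn = 15.464 × -102 = -1577.3 kJ/min
Sensible, feed 216→25 °C: -1269.5 kJ/min
Outlet flows (mol/min): A 22.673, B 15.464
Sensible, products 25→63.1 °C: 235.55 kJ/min
Q = ΔH = -2611.2 kJ/min = -43.52 kW
Heat removed = 156.67 MJ/h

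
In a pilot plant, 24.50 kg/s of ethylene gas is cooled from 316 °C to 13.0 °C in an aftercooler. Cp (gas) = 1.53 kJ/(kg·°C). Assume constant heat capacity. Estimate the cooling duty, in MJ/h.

Q = ṁ·Cp·ΔT = 24.50 × 1.53 × (13.0 − 316) = -11358 kJ/s
Cooling duty = 40889 MJ/h

Q_c = 40900 MJ/h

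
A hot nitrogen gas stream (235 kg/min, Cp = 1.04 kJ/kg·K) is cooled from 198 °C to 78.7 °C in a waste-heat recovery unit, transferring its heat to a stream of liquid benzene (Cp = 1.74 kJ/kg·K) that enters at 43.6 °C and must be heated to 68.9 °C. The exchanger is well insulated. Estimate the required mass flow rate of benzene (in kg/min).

Heat released by hot stream: Q = 235 × 1.04 × (198 − 78.7) = 29157 kJ/min
Energy balance on cold side (adiabatic exchanger): Q = ṁ_c·Cp_c·(T_c,out − T_c,in)
ṁ_c = 29157 / [1.74 × (68.9 − 43.6)] = 662.33 kg/min

ṁ_c = 662 kg/min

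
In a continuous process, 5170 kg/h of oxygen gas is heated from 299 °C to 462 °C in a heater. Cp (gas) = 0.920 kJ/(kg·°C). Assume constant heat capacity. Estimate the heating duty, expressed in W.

Q = 215000 W

Q = ṁ·Cp·ΔT = 5170 × 0.920 × (462 − 299) = 775290 kJ/h
Converting: 775290 / 3600 s = 215.36 kW
Heating duty = 215360 W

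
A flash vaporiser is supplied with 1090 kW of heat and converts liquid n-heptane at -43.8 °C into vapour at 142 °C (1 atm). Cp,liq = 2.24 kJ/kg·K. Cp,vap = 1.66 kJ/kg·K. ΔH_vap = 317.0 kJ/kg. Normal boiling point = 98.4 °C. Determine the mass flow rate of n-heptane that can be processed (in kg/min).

ṁ = 92.4 kg/min

Δh = 2.24×(98.4−-43.8) + 317.0 + 1.66×(142−98.4) = 707.9 kJ/kg
Q = 1090 kW = 1090 kJ/s = 65400 kJ/min
ṁ = Q/Δh = 65400 / 707.9 = 92.385 kg/min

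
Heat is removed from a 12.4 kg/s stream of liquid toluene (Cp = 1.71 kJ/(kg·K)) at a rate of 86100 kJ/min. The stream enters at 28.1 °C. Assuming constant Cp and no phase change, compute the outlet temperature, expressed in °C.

Q = 86100 kJ/min = 1435 kJ/s
ΔT = Q/(ṁ·Cp) = 1435/(12.4×1.71) = 67.676 K
T_out = 28.1 − 67.676 = -39.576 °C

T_out = -39.6 °C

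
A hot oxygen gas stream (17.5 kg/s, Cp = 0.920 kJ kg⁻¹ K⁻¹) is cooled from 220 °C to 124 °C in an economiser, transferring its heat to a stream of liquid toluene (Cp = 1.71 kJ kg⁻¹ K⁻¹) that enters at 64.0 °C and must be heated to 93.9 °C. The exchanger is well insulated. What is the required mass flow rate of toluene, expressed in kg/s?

ṁ_c = 30.2 kg/s

Heat released by hot stream: Q = 17.5 × 0.920 × (220 − 124) = 1545.6 kJ/s
Energy balance on cold side (adiabatic exchanger): Q = ṁ_c·Cp_c·(T_c,out − T_c,in)
ṁ_c = 1545.6 / [1.71 × (93.9 − 64.0)] = 30.229 kg/s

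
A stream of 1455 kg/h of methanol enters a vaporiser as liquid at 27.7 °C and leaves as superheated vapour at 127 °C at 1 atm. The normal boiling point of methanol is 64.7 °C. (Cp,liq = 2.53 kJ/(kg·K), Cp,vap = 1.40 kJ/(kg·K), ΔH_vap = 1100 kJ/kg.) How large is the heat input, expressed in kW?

liquid 27.7→64.7 °C: 93.61 kJ/kg
vaporisation at 64.7 °C: 1100 kJ/kg
vapour 64.7→127 °C: 87.22 kJ/kg
Δh = 93.61 + 1100 + 87.22 = 1280.8 kJ/kg
Q = ṁ·Δh = 1455 kg/h × 1280.8 kJ/kg = 1.8636e+06 kJ/h
|Q| = 517.67 kW

Q = 518 kW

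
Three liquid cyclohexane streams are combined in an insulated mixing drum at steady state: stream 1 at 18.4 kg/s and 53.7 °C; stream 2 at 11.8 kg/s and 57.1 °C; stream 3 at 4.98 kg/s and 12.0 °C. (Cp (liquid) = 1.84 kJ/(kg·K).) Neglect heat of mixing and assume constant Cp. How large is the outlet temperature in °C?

No heat crosses the boundary, so H_out = H_in.
Σ ṁᵢCp,ᵢTᵢ = 18.4×1.84×53.7 + 11.8×1.84×57.1 + 4.98×1.84×12.0 = 3167.8
Σ ṁᵢCp,ᵢ = 18.4×1.84 + 11.8×1.84 + 4.98×1.84 = 64.731
T_out = 3167.8 / 64.731 = 48.937 °C

T_out = 48.9 °C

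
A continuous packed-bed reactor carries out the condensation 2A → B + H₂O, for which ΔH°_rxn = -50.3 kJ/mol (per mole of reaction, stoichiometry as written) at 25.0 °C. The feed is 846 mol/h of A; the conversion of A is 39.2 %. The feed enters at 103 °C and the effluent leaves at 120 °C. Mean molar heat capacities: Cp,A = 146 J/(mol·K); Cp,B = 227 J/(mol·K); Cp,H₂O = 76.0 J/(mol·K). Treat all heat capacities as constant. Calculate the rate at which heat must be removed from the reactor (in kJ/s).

Q_out = 1.69 kJ/s

Extent of reaction ξ = 0.392 × 846 / 2 = 165.82 mol/h
Reaction term: ξ·ΔH°_rxn = 165.82 × -50.3 = -8340.5 kJ/h
Sensible, feed 103→25 °C: -9634.2 kJ/h
Outlet flows (mol/h): A 514.37, B 165.82, H₂O 165.82
Sensible, products 25→120 °C: 11907 kJ/h
Q = ΔH = -6067.5 kJ/h = -1.6854 kW
Heat removed = 1.6854 kJ/s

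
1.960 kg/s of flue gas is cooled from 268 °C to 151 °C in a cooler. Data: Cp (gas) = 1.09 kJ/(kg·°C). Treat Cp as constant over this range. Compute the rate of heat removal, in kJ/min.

Q = ṁ·Cp·ΔT = 1.960 × 1.09 × (151 − 268) = -249.96 kJ/s
Cooling duty = 14998 kJ/min

Q_c = 15000 kJ/min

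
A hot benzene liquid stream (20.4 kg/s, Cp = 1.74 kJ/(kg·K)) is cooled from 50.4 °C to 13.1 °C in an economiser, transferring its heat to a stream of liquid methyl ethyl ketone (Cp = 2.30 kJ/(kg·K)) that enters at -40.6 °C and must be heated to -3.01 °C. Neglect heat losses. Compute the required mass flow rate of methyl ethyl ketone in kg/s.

Heat released by hot stream: Q = 20.4 × 1.74 × (50.4 − 13.1) = 1324 kJ/s
Energy balance on cold side (adiabatic exchanger): Q = ṁ_c·Cp_c·(T_c,out − T_c,in)
ṁ_c = 1324 / [2.30 × (-3.01 − -40.6)] = 15.314 kg/s

ṁ_c = 15.3 kg/s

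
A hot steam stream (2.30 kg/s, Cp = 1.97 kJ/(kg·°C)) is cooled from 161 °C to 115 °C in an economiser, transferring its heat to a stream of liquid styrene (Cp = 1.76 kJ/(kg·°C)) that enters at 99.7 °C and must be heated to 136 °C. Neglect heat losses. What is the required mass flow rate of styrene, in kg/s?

ṁ_c = 3.26 kg/s

Heat released by hot stream: Q = 2.30 × 1.97 × (161 − 115) = 208.43 kJ/s
Energy balance on cold side (adiabatic exchanger): Q = ṁ_c·Cp_c·(T_c,out − T_c,in)
ṁ_c = 208.43 / [1.76 × (136 − 99.7)] = 3.2624 kg/s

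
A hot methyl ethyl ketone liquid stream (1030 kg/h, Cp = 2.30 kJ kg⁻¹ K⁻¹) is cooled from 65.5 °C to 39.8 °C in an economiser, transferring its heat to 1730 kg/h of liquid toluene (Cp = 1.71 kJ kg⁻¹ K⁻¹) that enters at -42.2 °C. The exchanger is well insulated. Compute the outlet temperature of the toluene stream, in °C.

Heat released by hot stream: Q = 1030 × 2.30 × (65.5 − 39.8) = 60883 kJ/h
Energy balance on cold side (adiabatic exchanger): Q = ṁ_c·Cp_c·(T_c,out − T_c,in)
T_c,out = -42.2 + 60883/(1730 × 1.71) = -21.619 °C

T_c,out = -21.6 °C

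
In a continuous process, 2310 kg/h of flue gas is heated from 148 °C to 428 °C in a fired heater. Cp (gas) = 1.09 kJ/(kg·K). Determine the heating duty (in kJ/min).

Q = 11800 kJ/min

Q = ṁ·Cp·ΔT = 2310 × 1.09 × (428 − 148) = 705010 kJ/h
Converting: 705010 / 3600 s = 195.84 kW
Heating duty = 11750 kJ/min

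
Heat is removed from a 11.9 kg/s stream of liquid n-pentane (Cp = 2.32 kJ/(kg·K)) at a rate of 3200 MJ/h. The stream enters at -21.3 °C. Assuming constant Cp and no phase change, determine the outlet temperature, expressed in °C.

T_out = -53.5 °C

Q = 3200 MJ/h = 888.89 kJ/s
ΔT = Q/(ṁ·Cp) = 888.89/(11.9×2.32) = 32.197 K
T_out = -21.3 − 32.197 = -53.497 °C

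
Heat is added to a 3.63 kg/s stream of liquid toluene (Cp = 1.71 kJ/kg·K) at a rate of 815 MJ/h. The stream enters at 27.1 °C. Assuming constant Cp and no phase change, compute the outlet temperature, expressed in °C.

Q = 815 MJ/h = 226.39 kJ/s
ΔT = Q/(ṁ·Cp) = 226.39/(3.63×1.71) = 36.471 K
T_out = 27.1 + 36.471 = 63.571 °C

T_out = 63.6 °C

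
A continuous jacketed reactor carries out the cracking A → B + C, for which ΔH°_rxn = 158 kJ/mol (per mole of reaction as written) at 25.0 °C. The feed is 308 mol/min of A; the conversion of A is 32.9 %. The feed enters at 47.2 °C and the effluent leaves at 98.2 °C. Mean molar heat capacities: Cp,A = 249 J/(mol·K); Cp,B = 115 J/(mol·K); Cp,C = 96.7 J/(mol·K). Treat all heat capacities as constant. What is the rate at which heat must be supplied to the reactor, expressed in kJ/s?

Extent of reaction ξ = 0.329 × 308 = 101.33 mol/min
Reaction term: ξ·ΔH°_rxn = 101.33 × 158 = 16010 kJ/min
Sensible, feed 47.2→25 °C: -1702.6 kJ/min
Outlet flows (mol/min): A 206.67, B 101.33, C 101.33
Sensible, products 25→98.2 °C: 5337.2 kJ/min
Q = ΔH = 19645 kJ/min = 327.42 kW
Heat supplied = 327.42 kJ/s

Q_in = 327 kJ/s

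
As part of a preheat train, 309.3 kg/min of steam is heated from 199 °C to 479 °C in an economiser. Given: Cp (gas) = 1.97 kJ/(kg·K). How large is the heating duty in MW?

Q = ṁ·Cp·ΔT = 309.3 × 1.97 × (479 − 199) = 170610 kJ/min
Converting: 170610 / 60 s = 2843.5 kW
Heating duty = 2.8435 MW

Q = 2.84 MW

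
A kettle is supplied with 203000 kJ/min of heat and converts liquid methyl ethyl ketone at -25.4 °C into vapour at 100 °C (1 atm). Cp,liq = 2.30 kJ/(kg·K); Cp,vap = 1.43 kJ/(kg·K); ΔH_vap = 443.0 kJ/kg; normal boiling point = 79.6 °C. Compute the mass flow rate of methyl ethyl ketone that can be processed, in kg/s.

Δh = 2.30×(79.6−-25.4) + 443.0 + 1.43×(100−79.6) = 713.67 kJ/kg
Q = 203000 kJ/min = 3383.3 kJ/s = 3383.3 kJ/s
ṁ = Q/Δh = 3383.3 / 713.67 = 4.7407 kg/s

ṁ = 4.74 kg/s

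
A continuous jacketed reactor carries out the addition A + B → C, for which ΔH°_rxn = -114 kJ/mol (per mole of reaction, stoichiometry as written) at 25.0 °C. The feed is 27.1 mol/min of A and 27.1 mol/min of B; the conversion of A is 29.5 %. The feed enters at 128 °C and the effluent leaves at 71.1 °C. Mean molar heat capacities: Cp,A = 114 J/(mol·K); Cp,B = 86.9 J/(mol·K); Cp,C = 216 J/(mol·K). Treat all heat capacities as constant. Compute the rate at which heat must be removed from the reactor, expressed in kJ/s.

Extent of reaction ξ = 0.295 × 27.1 = 7.9945 mol/min
Reaction term: ξ·ΔH°_rxn = 7.9945 × -114 = -911.37 kJ/min
Sensible, feed 128→25 °C: -560.77 kJ/min
Outlet flows (mol/min): A 19.105, B 19.105, C 7.9945
Sensible, products 25→71.1 °C: 256.55 kJ/min
Q = ΔH = -1215.6 kJ/min = -20.26 kW
Heat removed = 20.26 kJ/s

Q_out = 20.3 kJ/s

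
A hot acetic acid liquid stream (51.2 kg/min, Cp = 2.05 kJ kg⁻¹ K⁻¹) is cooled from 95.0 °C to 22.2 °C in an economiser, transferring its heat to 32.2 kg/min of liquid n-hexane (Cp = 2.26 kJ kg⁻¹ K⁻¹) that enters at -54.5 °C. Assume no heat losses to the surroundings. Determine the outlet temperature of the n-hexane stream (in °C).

T_c,out = 50.5 °C

Heat released by hot stream: Q = 51.2 × 2.05 × (95.0 − 22.2) = 7641.1 kJ/min
Energy balance on cold side (adiabatic exchanger): Q = ṁ_c·Cp_c·(T_c,out − T_c,in)
T_c,out = -54.5 + 7641.1/(32.2 × 2.26) = 50.5 °C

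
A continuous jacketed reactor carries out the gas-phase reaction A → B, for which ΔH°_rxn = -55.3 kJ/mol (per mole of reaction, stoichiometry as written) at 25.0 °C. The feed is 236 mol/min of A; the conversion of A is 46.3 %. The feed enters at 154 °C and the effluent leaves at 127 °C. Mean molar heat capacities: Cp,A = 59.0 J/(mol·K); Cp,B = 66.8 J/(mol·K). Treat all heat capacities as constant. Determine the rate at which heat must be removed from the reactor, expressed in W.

Extent of reaction ξ = 0.463 × 236 = 109.27 mol/min
Reaction term: ξ·ΔH°_rxn = 109.27 × -55.3 = -6042.5 kJ/min
Sensible, feed 154→25 °C: -1796.2 kJ/min
Outlet flows (mol/min): A 126.73, B 109.27
Sensible, products 25→127 °C: 1507.2 kJ/min
Q = ΔH = -6331.5 kJ/min = -105.53 kW
Heat removed = 105530 W

Q_out = 106000 W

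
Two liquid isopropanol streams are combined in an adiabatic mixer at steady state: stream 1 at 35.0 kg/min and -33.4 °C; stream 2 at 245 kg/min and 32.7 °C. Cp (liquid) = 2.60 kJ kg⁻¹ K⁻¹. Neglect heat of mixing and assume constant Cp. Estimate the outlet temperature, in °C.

No heat crosses the boundary, so H_out = H_in.
Σ ṁᵢCp,ᵢTᵢ = 35.0×2.60×-33.4 + 245×2.60×32.7 = 17790
Σ ṁᵢCp,ᵢ = 35.0×2.60 + 245×2.60 = 728
T_out = 17790 / 728 = 24.438 °C

T_out = 24.4 °C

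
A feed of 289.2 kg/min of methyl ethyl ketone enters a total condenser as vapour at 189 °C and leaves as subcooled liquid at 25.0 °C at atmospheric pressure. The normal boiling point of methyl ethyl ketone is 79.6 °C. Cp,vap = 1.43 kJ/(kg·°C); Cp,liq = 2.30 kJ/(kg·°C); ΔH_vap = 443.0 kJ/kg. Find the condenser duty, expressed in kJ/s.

vapour 189→79.6 °C: -156.44 kJ/kg
condensation at 79.6 °C: -443 kJ/kg
liquid 79.6→25.0 °C: -125.58 kJ/kg
Δh = -156.44 + -443 + -125.58 = -725.02 kJ/kg
Q = ṁ·Δh = 289.2 kg/min × -725.02 kJ/kg = -209680 kJ/min
|Q| = 3494.6 kW

Q_c = 3490 kJ/s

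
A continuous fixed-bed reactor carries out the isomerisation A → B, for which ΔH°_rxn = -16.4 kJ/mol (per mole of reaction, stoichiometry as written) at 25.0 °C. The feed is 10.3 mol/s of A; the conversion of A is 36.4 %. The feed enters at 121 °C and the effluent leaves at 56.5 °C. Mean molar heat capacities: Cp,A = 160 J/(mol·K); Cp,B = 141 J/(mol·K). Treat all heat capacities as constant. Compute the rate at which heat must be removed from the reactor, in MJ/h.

Q_out = 612 MJ/h

Extent of reaction ξ = 0.364 × 10.3 = 3.7492 mol/s
Reaction term: ξ·ΔH°_rxn = 3.7492 × -16.4 = -61.487 kJ/s
Sensible, feed 121→25 °C: -158.21 kJ/s
Outlet flows (mol/s): A 6.5508, B 3.7492
Sensible, products 25→56.5 °C: 49.668 kJ/s
Q = ΔH = -170.03 kJ/s = -170.03 kW
Heat removed = 612.1 MJ/h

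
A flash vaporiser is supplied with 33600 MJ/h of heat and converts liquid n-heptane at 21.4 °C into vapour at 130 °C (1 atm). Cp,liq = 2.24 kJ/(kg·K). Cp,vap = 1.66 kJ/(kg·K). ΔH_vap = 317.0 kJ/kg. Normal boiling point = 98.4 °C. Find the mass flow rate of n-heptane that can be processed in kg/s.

Δh = 2.24×(98.4−21.4) + 317.0 + 1.66×(130−98.4) = 541.94 kJ/kg
Q = 33600 MJ/h = 9333.3 kJ/s = 9333.3 kJ/s
ṁ = Q/Δh = 9333.3 / 541.94 = 17.222 kg/s

ṁ = 17.2 kg/s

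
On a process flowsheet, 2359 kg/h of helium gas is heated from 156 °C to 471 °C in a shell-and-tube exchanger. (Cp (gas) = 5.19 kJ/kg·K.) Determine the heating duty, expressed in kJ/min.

Q = 64300 kJ/min

Q = ṁ·Cp·ΔT = 2359 × 5.19 × (471 − 156) = 3.8566e+06 kJ/h
Converting: 3.8566e+06 / 3600 s = 1071.3 kW
Heating duty = 64277 kJ/min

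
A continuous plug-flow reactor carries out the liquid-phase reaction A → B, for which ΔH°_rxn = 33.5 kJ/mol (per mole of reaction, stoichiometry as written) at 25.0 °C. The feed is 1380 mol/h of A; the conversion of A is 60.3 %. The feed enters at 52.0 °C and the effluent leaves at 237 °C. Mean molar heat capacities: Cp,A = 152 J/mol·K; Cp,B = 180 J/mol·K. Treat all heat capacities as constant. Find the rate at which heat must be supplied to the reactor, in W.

Extent of reaction ξ = 0.603 × 1380 = 832.14 mol/h
Reaction term: ξ·ΔH°_rxn = 832.14 × 33.5 = 27877 kJ/h
Sensible, feed 52.0→25 °C: -5663.5 kJ/h
Outlet flows (mol/h): A 547.86, B 832.14
Sensible, products 25→237 °C: 49409 kJ/h
Q = ΔH = 71622 kJ/h = 19.895 kW
Heat supplied = 19895 W

Q_in = 19900 W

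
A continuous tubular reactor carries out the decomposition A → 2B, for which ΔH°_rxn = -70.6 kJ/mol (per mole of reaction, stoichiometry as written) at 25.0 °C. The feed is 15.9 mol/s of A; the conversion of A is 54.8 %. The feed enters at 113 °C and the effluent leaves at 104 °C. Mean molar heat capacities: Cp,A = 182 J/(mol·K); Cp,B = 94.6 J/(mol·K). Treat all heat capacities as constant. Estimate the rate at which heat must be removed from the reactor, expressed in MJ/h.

Q_out = 2290 MJ/h

Extent of reaction ξ = 0.548 × 15.9 = 8.7132 mol/s
Reaction term: ξ·ΔH°_rxn = 8.7132 × -70.6 = -615.15 kJ/s
Sensible, feed 113→25 °C: -254.65 kJ/s
Outlet flows (mol/s): A 7.1868, B 17.426
Sensible, products 25→104 °C: 233.57 kJ/s
Q = ΔH = -636.24 kJ/s = -636.24 kW
Heat removed = 2290.5 MJ/h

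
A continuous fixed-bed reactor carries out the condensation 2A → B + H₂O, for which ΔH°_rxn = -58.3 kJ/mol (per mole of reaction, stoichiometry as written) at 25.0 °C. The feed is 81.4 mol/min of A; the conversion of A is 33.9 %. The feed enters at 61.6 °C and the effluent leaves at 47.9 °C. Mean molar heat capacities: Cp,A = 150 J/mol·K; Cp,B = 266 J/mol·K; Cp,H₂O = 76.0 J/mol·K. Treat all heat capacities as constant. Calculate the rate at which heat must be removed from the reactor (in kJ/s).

Extent of reaction ξ = 0.339 × 81.4 / 2 = 13.797 mol/min
Reaction term: ξ·ΔH°_rxn = 13.797 × -58.3 = -804.38 kJ/min
Sensible, feed 61.6→25 °C: -446.89 kJ/min
Outlet flows (mol/min): A 53.805, B 13.797, H₂O 13.797
Sensible, products 25→47.9 °C: 292.88 kJ/min
Q = ΔH = -958.39 kJ/min = -15.973 kW
Heat removed = 15.973 kJ/s

Q_out = 16.0 kJ/s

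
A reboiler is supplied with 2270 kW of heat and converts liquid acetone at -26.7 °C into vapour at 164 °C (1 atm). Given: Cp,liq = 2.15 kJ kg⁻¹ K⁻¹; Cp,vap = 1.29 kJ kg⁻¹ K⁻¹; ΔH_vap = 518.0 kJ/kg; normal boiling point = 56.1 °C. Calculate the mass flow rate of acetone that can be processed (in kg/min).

Δh = 2.15×(56.1−-26.7) + 518.0 + 1.29×(164−56.1) = 835.21 kJ/kg
Q = 2270 kW = 2270 kJ/s = 136200 kJ/min
ṁ = Q/Δh = 136200 / 835.21 = 163.07 kg/min

ṁ = 163 kg/min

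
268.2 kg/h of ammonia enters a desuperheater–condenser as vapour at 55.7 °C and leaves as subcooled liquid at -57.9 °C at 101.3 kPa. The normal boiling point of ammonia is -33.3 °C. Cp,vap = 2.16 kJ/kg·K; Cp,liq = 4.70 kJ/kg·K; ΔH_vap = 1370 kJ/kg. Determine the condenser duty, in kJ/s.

vapour 55.7→-33.3 °C: -192.24 kJ/kg
condensation at -33.3 °C: -1370 kJ/kg
liquid -33.3→-57.9 °C: -115.62 kJ/kg
Δh = -192.24 + -1370 + -115.62 = -1677.9 kJ/kg
Q = ṁ·Δh = 268.2 kg/h × -1677.9 kJ/kg = -450000 kJ/h
|Q| = 125 kW

Q_c = 125 kJ/s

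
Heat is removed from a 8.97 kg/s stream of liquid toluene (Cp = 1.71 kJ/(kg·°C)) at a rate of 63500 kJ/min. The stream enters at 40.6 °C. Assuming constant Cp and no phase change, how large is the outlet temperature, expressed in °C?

Q = 63500 kJ/min = 1058.3 kJ/s
ΔT = Q/(ṁ·Cp) = 1058.3/(8.97×1.71) = 68.998 K
T_out = 40.6 − 68.998 = -28.398 °C

T_out = -28.4 °C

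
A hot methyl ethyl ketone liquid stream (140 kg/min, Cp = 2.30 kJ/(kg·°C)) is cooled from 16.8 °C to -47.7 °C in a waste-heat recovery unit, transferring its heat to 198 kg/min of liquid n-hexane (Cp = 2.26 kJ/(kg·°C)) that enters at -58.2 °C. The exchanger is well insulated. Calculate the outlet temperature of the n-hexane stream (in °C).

Heat released by hot stream: Q = 140 × 2.30 × (16.8 − -47.7) = 20769 kJ/min
Energy balance on cold side (adiabatic exchanger): Q = ṁ_c·Cp_c·(T_c,out − T_c,in)
T_c,out = -58.2 + 20769/(198 × 2.26) = -11.787 °C

T_c,out = -11.8 °C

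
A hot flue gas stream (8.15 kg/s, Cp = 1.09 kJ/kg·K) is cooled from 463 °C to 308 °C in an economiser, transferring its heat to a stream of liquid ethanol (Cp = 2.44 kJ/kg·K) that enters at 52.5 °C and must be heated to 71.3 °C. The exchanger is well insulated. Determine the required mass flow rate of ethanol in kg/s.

ṁ_c = 30.0 kg/s

Heat released by hot stream: Q = 8.15 × 1.09 × (463 − 308) = 1376.9 kJ/s
Energy balance on cold side (adiabatic exchanger): Q = ṁ_c·Cp_c·(T_c,out − T_c,in)
ṁ_c = 1376.9 / [2.44 × (71.3 − 52.5)] = 30.017 kg/s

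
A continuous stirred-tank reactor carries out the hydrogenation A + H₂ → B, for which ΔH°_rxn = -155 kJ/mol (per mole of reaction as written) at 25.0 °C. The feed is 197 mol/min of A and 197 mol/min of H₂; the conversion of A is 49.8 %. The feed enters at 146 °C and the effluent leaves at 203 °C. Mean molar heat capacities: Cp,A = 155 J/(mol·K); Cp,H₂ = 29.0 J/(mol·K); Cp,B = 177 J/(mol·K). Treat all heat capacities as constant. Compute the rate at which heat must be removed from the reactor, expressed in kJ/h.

Q_out = 796000 kJ/h

Extent of reaction ξ = 0.498 × 197 = 98.106 mol/min
Reaction term: ξ·ΔH°_rxn = 98.106 × -155 = -15206 kJ/min
Sensible, feed 146→25 °C: -4386 kJ/min
Outlet flows (mol/min): A 98.894, H₂ 98.894, B 98.106
Sensible, products 25→203 °C: 6329.9 kJ/min
Q = ΔH = -13263 kJ/min = -221.04 kW
Heat removed = 795750 kJ/h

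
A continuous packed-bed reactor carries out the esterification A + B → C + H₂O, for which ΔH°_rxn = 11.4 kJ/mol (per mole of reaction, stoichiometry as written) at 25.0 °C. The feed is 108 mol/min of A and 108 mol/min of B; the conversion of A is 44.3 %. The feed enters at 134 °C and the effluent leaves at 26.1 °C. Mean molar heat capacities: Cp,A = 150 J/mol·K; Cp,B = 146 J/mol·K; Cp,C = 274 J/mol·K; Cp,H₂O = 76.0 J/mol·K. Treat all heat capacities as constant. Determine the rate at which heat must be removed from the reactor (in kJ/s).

Q_out = 48.4 kJ/s

Extent of reaction ξ = 0.443 × 108 = 47.844 mol/min
Reaction term: ξ·ΔH°_rxn = 47.844 × 11.4 = 545.42 kJ/min
Sensible, feed 134→25 °C: -3484.5 kJ/min
Outlet flows (mol/min): A 60.156, B 60.156, C 47.844, H₂O 47.844
Sensible, products 25→26.1 °C: 38.007 kJ/min
Q = ΔH = -2901.1 kJ/min = -48.351 kW
Heat removed = 48.351 kJ/s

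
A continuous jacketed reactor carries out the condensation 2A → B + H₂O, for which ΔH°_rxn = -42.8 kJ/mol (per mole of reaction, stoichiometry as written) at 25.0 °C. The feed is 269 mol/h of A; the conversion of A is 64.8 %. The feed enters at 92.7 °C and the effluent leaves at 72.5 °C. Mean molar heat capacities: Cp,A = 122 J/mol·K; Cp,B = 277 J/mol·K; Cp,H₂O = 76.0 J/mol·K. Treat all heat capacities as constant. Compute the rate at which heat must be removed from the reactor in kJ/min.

Q_out = 65.7 kJ/min

Extent of reaction ξ = 0.648 × 269 / 2 = 87.156 mol/h
Reaction term: ξ·ΔH°_rxn = 87.156 × -42.8 = -3730.3 kJ/h
Sensible, feed 92.7→25 °C: -2221.8 kJ/h
Outlet flows (mol/h): A 94.688, B 87.156, H₂O 87.156
Sensible, products 25→72.5 °C: 2010.1 kJ/h
Q = ΔH = -3942 kJ/h = -1.095 kW
Heat removed = 65.699 kJ/min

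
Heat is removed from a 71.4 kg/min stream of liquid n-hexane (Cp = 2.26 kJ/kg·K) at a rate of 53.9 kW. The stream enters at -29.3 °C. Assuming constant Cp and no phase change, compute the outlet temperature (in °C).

T_out = -49.3 °C

Q = 53.9 kW = 3234 kJ/min
ΔT = Q/(ṁ·Cp) = 3234/(71.4×2.26) = 20.042 K
T_out = -29.3 − 20.042 = -49.342 °C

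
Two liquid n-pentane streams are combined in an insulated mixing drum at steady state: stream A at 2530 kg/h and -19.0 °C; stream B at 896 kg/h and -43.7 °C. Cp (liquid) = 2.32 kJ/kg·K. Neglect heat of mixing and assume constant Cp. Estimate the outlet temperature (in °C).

Adiabatic, steady state ⇒ Σ ṁᵢCp,ᵢ(T_out − Tᵢ) = 0
Σ ṁᵢCp,ᵢTᵢ = 2530×2.32×-19.0 + 896×2.32×-43.7 = -202360
Σ ṁᵢCp,ᵢ = 2530×2.32 + 896×2.32 = 7948.3
T_out = -202360 / 7948.3 = -25.46 °C

T_out = -25.5 °C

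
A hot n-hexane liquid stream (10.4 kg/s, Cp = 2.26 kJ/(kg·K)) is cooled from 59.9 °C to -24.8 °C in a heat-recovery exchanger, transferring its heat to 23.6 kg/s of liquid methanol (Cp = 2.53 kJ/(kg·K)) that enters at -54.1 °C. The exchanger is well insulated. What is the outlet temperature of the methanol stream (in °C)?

T_c,out = -20.8 °C

Heat released by hot stream: Q = 10.4 × 2.26 × (59.9 − -24.8) = 1990.8 kJ/s
Energy balance on cold side (adiabatic exchanger): Q = ṁ_c·Cp_c·(T_c,out − T_c,in)
T_c,out = -54.1 + 1990.8/(23.6 × 2.53) = -20.758 °C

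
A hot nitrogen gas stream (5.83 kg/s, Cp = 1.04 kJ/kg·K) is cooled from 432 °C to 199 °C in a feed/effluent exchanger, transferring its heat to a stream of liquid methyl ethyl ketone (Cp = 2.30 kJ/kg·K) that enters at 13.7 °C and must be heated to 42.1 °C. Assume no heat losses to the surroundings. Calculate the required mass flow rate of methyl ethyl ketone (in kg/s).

ṁ_c = 21.6 kg/s

Heat released by hot stream: Q = 5.83 × 1.04 × (432 − 199) = 1412.7 kJ/s
Energy balance on cold side (adiabatic exchanger): Q = ṁ_c·Cp_c·(T_c,out − T_c,in)
ṁ_c = 1412.7 / [2.30 × (42.1 − 13.7)] = 21.628 kg/s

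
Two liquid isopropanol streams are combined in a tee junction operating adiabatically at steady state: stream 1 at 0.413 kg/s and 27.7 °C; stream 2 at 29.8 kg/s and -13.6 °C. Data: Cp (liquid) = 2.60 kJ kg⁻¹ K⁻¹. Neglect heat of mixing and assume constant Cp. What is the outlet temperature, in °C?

T_out = -13.0 °C

Energy balance with Q = 0: Σ ṁᵢCp,ᵢ(T_out − Tᵢ) = 0
Σ ṁᵢCp,ᵢTᵢ = 0.413×2.60×27.7 + 29.8×2.60×-13.6 = -1024
Σ ṁᵢCp,ᵢ = 0.413×2.60 + 29.8×2.60 = 78.554
T_out = -1024 / 78.554 = -13.035 °C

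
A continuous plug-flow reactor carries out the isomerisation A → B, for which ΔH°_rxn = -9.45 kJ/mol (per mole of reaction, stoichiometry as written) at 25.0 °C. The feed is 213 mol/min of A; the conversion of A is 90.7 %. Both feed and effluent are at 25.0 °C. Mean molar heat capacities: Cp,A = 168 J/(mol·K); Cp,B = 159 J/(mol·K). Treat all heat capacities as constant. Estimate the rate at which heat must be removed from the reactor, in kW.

Q_out = 30.4 kW

Extent of reaction ξ = 0.907 × 213 = 193.19 mol/min
Reaction term: ξ·ΔH°_rxn = 193.19 × -9.45 = -1825.7 kJ/min
Q = ΔH = -1825.7 kJ/min = -30.428 kW
Heat removed = 30.428 kW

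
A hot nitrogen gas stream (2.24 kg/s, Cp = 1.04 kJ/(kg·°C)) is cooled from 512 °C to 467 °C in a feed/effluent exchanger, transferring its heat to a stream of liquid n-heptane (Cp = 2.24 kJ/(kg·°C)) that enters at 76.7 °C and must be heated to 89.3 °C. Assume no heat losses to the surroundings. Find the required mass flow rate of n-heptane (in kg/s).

ṁ_c = 3.71 kg/s

Heat released by hot stream: Q = 2.24 × 1.04 × (512 − 467) = 104.83 kJ/s
Energy balance on cold side (adiabatic exchanger): Q = ṁ_c·Cp_c·(T_c,out − T_c,in)
ṁ_c = 104.83 / [2.24 × (89.3 − 76.7)] = 3.7143 kg/s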